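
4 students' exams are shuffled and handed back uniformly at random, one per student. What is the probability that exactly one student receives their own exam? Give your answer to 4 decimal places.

Choose which one is fixed: C(4,1) = 4 ways.
The remaining 3 must have no fixed point: D(3) = 2.
P = 4·2/24 = 1/3 ≈ 0.3333.

0.3333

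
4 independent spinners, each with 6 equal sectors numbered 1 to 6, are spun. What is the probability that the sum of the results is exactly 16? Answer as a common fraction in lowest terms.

There are 6^4 = 1296 equally likely outcomes.
The number of ordered 4-tuples from {1,…,6} summing to 16 is 125.
P(sum = 16) = 125/1296.

125/1296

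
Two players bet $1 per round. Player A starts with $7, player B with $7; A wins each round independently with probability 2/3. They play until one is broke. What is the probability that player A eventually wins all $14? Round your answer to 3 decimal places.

0.992

Let r = q/p = (1/3)/(2/3) = 1/2. The recurrence P(i) = p·P(i+1) + q·P(i−1) with P(0)=0, P(14)=1 gives P(i) = (1 − r^i)/(1 − r^14).
P(7) = (1 − (1/2)^7) / (1 − (1/2)^14) = 128/129 ≈ 0.992.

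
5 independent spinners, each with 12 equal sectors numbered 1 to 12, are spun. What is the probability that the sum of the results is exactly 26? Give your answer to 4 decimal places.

0.0365

There are 12^5 = 248832 equally likely outcomes.
The number of ordered 5-tuples from {1,…,12} summing to 26 is 9075.
P(sum = 26) = 9075/248832 = 3025/82944 ≈ 0.0365.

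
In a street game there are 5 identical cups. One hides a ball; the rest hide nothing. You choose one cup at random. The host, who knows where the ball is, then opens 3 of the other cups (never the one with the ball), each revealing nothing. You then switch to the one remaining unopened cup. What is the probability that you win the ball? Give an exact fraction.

Your original cup holds the ball with probability 1/5, so the other 4 collectively hold it with probability 4/5.
The host can always find 3 empty cups to open, so the reveals don't change that 4/5; it is now spread over the 1 remaining unopened cup.
P(win by switching) = (4/5) · (1/1) = 4/5.

4/5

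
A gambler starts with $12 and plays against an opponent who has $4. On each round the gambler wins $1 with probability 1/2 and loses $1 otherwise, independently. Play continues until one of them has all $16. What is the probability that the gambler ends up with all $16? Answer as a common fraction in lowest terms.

3/4

With a fair step, P(i) = ½P(i−1) + ½P(i+1) with P(0)=0, P(16)=1 has the linear solution P(i) = i/16.
P(12) = 12/16 = 3/4.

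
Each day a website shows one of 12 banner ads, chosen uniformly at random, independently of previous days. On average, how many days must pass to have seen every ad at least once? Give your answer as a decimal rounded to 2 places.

After i distinct types are collected, each trial gives a new one with probability (12−i)/12, so the expected wait for the next new type is 12/(12−i).
E = 12/12 + 12/11 + 12/10 + 12/9 + 12/8 + 12/7 + 12/6 + 12/5 + 12/4 + 12/3 + 12/2 + 12/1 = 86021/2310 ≈ 37.24.

37.24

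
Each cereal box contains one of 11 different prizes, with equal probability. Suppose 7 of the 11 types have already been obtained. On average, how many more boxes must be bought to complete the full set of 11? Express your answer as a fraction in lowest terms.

275/12

Starting from 7 distinct types, each trial gives a new one with probability (11−i)/11 when i types are held, so the wait for the next new type is 11/(11−i).
E = 11/4 + 11/3 + 11/2 + 11/1 = 275/12.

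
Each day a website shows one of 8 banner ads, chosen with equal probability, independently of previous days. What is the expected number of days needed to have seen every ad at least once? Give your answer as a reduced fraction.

After i distinct types are collected, each trial gives a new one with probability (8−i)/8, so the expected wait for the next new type is 8/(8−i).
E = 8/8 + 8/7 + 8/6 + 8/5 + 8/4 + 8/3 + 8/2 + 8/1 = 761/35.

761/35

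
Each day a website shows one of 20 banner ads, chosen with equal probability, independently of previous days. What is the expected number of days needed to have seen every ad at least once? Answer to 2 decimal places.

After i distinct types are collected, each trial gives a new one with probability (20−i)/20, so the expected wait for the next new type is 20/(20−i).
E = 20/20 + 20/19 + 20/18 + 20/17 + 20/16 + 20/15 + 20/14 + 20/13 + 20/12 + 20/11 + 20/10 + 20/9 + 20/8 + 20/7 + 20/6 + 20/5 + 20/4 + 20/3 + 20/2 + 20/1 = 279175675/3879876 ≈ 71.95.

71.95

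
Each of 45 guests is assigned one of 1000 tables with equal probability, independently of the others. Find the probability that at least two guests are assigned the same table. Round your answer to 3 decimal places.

0.634

It's easier to compute the probability that all 45 are distinct.
P(all distinct) = 1000/1000 · 999/1000 · ··· · 956/1000 ≈ 0.366.
So the probability of at least one match is 1 − 0.366 = 0.634.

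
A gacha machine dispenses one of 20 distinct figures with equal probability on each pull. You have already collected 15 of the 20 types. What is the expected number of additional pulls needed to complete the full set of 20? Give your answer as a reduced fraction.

137/3

Starting from 15 distinct types, each trial gives a new one with probability (20−i)/20 when i types are held, so the wait for the next new type is 20/(20−i).
E = 20/5 + 20/4 + 20/3 + 20/2 + 20/1 = 137/3.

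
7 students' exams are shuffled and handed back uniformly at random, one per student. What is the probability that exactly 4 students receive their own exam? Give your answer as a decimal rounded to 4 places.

Choose which 4 of the 7 are fixed: C(7,4) = 35 ways.
The remaining 3 must have no fixed point: D(3) = 2.
P = 35·2/5040 = 1/72 ≈ 0.0139.

0.0139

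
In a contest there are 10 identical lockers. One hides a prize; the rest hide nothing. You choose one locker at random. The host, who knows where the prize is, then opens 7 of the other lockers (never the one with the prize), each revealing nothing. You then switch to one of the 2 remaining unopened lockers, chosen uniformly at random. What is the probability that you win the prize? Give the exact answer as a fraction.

9/20

Your original locker holds the prize with probability 1/10, so the other 9 collectively hold it with probability 9/10.
The host can always find 7 empty lockers to open, so the reveals don't change that 9/10; it is now spread over the 2 remaining unopened lockers.
P(win by switching) = (9/10) · (1/2) = 9/20.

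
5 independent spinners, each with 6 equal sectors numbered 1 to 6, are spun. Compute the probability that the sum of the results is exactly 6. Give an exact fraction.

There are 6^5 = 7776 equally likely outcomes.
The number of ordered 5-tuples from {1,…,6} summing to 6 is 5.
P(sum = 6) = 5/7776.

5/7776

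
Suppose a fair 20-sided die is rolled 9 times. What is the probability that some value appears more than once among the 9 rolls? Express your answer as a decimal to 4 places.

0.8810

P(all 9 different) = 20/20 · 19/20 · ··· · 12/20 ≈ 0.1190.
P(at least two equal) = 1 − 0.1190 = 0.8810.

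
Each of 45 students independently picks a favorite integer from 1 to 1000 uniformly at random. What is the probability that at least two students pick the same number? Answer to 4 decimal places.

It's easier to compute the probability that all 45 are distinct.
P(all distinct) = 1000/1000 · 999/1000 · ··· · 956/1000 ≈ 0.3660.
So the probability of at least one match is 1 − 0.3660 = 0.6340.

0.6340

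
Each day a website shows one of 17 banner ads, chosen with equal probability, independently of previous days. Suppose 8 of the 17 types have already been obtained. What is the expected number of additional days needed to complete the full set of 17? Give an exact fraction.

Starting from 8 distinct types, each trial gives a new one with probability (17−i)/17 when i types are held, so the wait for the next new type is 17/(17−i).
E = 17/9 + 17/8 + 17/7 + 17/6 + 17/5 + 17/4 + 17/3 + 17/2 + 17/1 = 121193/2520.

121193/2520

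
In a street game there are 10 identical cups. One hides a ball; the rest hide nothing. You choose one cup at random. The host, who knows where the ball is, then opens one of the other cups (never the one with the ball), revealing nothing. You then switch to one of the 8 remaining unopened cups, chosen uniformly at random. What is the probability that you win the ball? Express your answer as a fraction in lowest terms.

Your original cup holds the ball with probability 1/10, so the other 9 collectively hold it with probability 9/10.
The host can always find an empty cup to open, so this doesn't change that 9/10; it is now spread over the 8 remaining unopened cups.
P(win by switching) = (9/10) · (1/8) = 9/80.

9/80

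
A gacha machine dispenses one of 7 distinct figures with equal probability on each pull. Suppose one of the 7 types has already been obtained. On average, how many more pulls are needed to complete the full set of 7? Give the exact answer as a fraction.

343/20

Starting from 1 distinct type, each trial gives a new one with probability (7−i)/7 when i types are held, so the wait for the next new type is 7/(7−i).
E = 7/6 + 7/5 + 7/4 + 7/3 + 7/2 + 7/1 = 343/20.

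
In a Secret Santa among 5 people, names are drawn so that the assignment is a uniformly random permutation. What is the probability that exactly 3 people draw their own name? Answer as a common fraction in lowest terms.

Choose which 3 of the 5 are fixed: C(5,3) = 10 ways.
The remaining 2 must have no fixed point: D(2) = 1.
P = 10·1/120 = 1/12.

1/12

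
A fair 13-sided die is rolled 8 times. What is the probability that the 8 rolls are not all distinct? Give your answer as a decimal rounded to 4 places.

0.9364

P(all 8 different) = 13/13 · 12/13 · ··· · 6/13 ≈ 0.0636.
P(at least two equal) = 1 − 0.0636 = 0.9364.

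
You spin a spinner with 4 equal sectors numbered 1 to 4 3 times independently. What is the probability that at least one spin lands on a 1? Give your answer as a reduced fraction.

P(no spin lands on a 1) = (3/4)^3 = 27/64.
P(at least one) = 1 − 27/64 = 37/64.

37/64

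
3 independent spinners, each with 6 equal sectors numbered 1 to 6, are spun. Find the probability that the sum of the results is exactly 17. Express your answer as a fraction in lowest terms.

1/72

There are 6^3 = 216 equally likely outcomes.
The number of ordered 3-tuples from {1,…,6} summing to 17 is 3.
P(sum = 17) = 3/216 = 1/72.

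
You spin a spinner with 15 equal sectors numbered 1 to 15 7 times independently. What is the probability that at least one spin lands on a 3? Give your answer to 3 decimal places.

0.383

P(no spin lands on a 3) = (14/15)^7 ≈ 0.617.
P(at least one) = 1 − 0.617 = 0.383.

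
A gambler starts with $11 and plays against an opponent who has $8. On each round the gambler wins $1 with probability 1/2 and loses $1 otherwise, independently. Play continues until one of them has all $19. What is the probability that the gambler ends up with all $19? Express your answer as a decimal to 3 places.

With a fair step, P(i) = ½P(i−1) + ½P(i+1) with P(0)=0, P(19)=1 has the linear solution P(i) = i/19.
P(11) = 11/19 ≈ 0.579.

0.579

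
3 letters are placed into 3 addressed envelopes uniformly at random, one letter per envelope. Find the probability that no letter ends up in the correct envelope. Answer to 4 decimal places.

0.3333

This is the derangement probability: permutations of 3 with no fixed point.
D(3) = 3! · (1 − 1/1! + 1/2! − ··· + (−1)^3/3!) = 2.
P = 2/6 = 1/3 ≈ 0.3333.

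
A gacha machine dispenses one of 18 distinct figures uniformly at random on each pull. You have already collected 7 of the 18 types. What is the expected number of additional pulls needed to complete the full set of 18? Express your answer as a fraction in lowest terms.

83711/1540

Starting from 7 distinct types, each trial gives a new one with probability (18−i)/18 when i types are held, so the wait for the next new type is 18/(18−i).
E = 18/11 + 18/10 + 18/9 + 18/8 + 18/7 + 18/6 + 18/5 + 18/4 + 18/3 + 18/2 + 18/1 = 83711/1540.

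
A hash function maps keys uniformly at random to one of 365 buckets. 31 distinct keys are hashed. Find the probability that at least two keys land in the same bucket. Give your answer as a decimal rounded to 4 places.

It's easier to compute the probability that all 31 are distinct.
P(all distinct) = 365/365 · 364/365 · ··· · 335/365 ≈ 0.2695.
So the probability of at least one match is 1 − 0.2695 = 0.7305.

0.7305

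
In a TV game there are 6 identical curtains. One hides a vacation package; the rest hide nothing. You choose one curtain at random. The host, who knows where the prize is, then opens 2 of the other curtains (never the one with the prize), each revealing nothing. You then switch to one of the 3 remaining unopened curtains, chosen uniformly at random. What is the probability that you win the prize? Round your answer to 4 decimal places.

Your original curtain holds the prize with probability 1/6, so the other 5 collectively hold it with probability 5/6.
The host can always find 2 empty curtains to open, so the reveals don't change that 5/6; it is now spread over the 3 remaining unopened curtains.
P(win by switching) = (5/6) · (1/3) = 5/18 ≈ 0.2778.

0.2778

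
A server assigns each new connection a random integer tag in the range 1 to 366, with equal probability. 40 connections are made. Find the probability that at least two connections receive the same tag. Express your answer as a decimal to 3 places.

It's easier to compute the probability that all 40 are distinct.
P(all distinct) = 366/366 · 365/366 · ··· · 327/366 ≈ 0.109.
So the probability of at least one match is 1 − 0.109 = 0.891.

0.891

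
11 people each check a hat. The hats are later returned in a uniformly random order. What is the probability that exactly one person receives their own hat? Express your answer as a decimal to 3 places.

0.368

Choose which one is fixed: C(11,1) = 11 ways.
The remaining 10 must have no fixed point: D(10) = 1334961.
P = 11·1334961/39916800 = 16481/44800 ≈ 0.368.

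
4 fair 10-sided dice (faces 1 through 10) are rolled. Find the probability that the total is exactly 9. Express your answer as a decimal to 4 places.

0.0056

There are 10^4 = 10000 equally likely outcomes.
The number of ordered 4-tuples from {1,…,10} summing to 9 is 56.
P(sum = 9) = 56/10000 = 7/1250 ≈ 0.0056.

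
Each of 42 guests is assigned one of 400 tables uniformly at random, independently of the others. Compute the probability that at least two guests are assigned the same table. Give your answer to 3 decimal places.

It's easier to compute the probability that all 42 are distinct.
P(all distinct) = 400/400 · 399/400 · ··· · 359/400 ≈ 0.107.
So the probability of at least one match is 1 − 0.107 = 0.893.

0.893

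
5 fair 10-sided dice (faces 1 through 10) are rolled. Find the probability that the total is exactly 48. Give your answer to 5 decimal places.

0.00015

There are 10^5 = 100000 equally likely outcomes.
The number of ordered 5-tuples from {1,…,10} summing to 48 is 15.
P(sum = 48) = 15/100000 = 3/20000 ≈ 0.00015.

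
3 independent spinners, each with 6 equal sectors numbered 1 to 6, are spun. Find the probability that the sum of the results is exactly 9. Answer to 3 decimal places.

0.116

There are 6^3 = 216 equally likely outcomes.
The number of ordered 3-tuples from {1,…,6} summing to 9 is 25.
P(sum = 9) = 25/216 ≈ 0.116.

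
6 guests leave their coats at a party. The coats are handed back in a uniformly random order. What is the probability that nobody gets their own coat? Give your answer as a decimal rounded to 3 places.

This is the derangement probability: permutations of 6 with no fixed point.
D(6) = 6! · (1 − 1/1! + 1/2! − ··· + (−1)^6/6!) = 265.
P = 265/720 = 53/144 ≈ 0.368.

0.368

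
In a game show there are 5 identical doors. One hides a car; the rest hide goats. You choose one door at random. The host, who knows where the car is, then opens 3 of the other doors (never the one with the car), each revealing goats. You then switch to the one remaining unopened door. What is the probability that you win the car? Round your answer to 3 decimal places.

0.800

Your original door holds the car with probability 1/5, so the other 4 collectively hold it with probability 4/5.
The host can always find 3 empty doors to open, so the reveals don't change that 4/5; it is now spread over the 1 remaining unopened door.
P(win by switching) = (4/5) · (1/1) = 4/5 ≈ 0.800.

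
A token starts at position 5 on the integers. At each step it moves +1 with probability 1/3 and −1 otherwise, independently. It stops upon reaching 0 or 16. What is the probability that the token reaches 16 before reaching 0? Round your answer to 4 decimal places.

0.0005

Let r = q/p = (2/3)/(1/3) = 2. The recurrence P(i) = p·P(i+1) + q·P(i−1) with P(0)=0, P(16)=1 gives P(i) = (1 − r^i)/(1 − r^16).
P(5) = (1 − (2)^5) / (1 − (2)^16) = 31/65535 ≈ 0.0005.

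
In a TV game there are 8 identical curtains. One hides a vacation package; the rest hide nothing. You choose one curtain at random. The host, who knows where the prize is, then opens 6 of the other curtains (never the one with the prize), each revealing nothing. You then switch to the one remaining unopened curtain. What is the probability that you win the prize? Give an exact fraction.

7/8

Your original curtain holds the prize with probability 1/8, so the other 7 collectively hold it with probability 7/8.
The host can always find 6 empty curtains to open, so the reveals don't change that 7/8; it is now spread over the 1 remaining unopened curtain.
P(win by switching) = (7/8) · (1/1) = 7/8.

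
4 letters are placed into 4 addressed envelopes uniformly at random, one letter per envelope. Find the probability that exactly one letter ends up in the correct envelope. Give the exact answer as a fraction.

Choose which one is fixed: C(4,1) = 4 ways.
The remaining 3 must have no fixed point: D(3) = 2.
P = 4·2/24 = 1/3.

1/3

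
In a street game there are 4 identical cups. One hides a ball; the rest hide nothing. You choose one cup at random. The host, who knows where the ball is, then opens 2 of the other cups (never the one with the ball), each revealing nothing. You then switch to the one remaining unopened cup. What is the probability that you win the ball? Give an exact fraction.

3/4

Your original cup holds the ball with probability 1/4, so the other 3 collectively hold it with probability 3/4.
The host can always find 2 empty cups to open, so the reveals don't change that 3/4; it is now spread over the 1 remaining unopened cup.
P(win by switching) = (3/4) · (1/1) = 3/4.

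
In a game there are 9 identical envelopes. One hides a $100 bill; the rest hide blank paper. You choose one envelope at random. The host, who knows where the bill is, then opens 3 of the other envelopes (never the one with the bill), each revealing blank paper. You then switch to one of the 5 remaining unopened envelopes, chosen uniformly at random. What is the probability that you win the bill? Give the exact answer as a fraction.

Your original envelope holds the bill with probability 1/9, so the other 8 collectively hold it with probability 8/9.
The host can always find 3 empty envelopes to open, so the reveals don't change that 8/9; it is now spread over the 5 remaining unopened envelopes.
P(win by switching) = (8/9) · (1/5) = 8/45.

8/45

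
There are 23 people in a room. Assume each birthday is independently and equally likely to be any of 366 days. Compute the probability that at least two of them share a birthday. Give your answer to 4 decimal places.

It's easier to compute the probability that all 23 are distinct.
P(all distinct) = 366/366 · 365/366 · ··· · 344/366 ≈ 0.4937.
So the probability of at least one match is 1 − 0.4937 = 0.5063.

0.5063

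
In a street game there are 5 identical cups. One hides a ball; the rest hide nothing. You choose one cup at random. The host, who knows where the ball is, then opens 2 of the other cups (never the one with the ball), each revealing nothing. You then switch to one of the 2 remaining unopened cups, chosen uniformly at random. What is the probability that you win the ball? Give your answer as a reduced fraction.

2/5

Your original cup holds the ball with probability 1/5, so the other 4 collectively hold it with probability 4/5.
The host can always find 2 empty cups to open, so the reveals don't change that 4/5; it is now spread over the 2 remaining unopened cups.
P(win by switching) = (4/5) · (1/2) = 2/5.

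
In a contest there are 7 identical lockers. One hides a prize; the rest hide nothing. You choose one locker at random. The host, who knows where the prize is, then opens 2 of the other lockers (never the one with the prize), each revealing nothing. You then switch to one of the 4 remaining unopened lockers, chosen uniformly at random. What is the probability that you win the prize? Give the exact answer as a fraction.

Your original locker holds the prize with probability 1/7, so the other 6 collectively hold it with probability 6/7.
The host can always find 2 empty lockers to open, so the reveals don't change that 6/7; it is now spread over the 4 remaining unopened lockers.
P(win by switching) = (6/7) · (1/4) = 3/14.

3/14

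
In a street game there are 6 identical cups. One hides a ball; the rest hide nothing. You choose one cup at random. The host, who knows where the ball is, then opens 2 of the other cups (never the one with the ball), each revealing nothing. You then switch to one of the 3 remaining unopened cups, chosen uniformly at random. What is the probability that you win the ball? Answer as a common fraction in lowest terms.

5/18

Your original cup holds the ball with probability 1/6, so the other 5 collectively hold it with probability 5/6.
The host can always find 2 empty cups to open, so the reveals don't change that 5/6; it is now spread over the 3 remaining unopened cups.
P(win by switching) = (5/6) · (1/3) = 5/18.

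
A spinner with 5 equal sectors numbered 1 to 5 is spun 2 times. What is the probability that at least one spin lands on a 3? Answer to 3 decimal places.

P(no spin lands on a 3) = (4/5)^2 ≈ 0.640.
P(at least one) = 1 − 0.640 = 0.360.

0.360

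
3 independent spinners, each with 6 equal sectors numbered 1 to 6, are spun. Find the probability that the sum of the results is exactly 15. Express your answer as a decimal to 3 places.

There are 6^3 = 216 equally likely outcomes.
The number of ordered 3-tuples from {1,…,6} summing to 15 is 10.
P(sum = 15) = 10/216 = 5/108 ≈ 0.046.

0.046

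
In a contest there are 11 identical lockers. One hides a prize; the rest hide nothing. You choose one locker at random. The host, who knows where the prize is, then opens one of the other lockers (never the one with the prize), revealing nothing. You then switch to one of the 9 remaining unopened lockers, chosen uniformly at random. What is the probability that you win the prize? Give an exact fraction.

Your original locker holds the prize with probability 1/11, so the other 10 collectively hold it with probability 10/11.
The host can always find an empty locker to open, so this doesn't change that 10/11; it is now spread over the 9 remaining unopened lockers.
P(win by switching) = (10/11) · (1/9) = 10/99.

10/99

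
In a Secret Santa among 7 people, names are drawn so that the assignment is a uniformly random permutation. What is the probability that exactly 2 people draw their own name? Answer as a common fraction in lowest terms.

Choose which 2 of the 7 are fixed: C(7,2) = 21 ways.
The remaining 5 must have no fixed point: D(5) = 44.
P = 21·44/5040 = 11/60.

11/60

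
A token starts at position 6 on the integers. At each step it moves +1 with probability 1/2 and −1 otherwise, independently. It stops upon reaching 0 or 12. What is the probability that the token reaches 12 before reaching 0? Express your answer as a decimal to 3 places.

With a fair step, P(i) = ½P(i−1) + ½P(i+1) with P(0)=0, P(12)=1 has the linear solution P(i) = i/12.
P(6) = 6/12 = 1/2 ≈ 0.500.

0.500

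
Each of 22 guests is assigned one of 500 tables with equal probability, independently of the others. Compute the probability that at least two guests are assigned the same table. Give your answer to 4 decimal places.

0.3742

It's easier to compute the probability that all 22 are distinct.
P(all distinct) = 500/500 · 499/500 · ··· · 479/500 ≈ 0.6258.
So the probability of at least one match is 1 − 0.6258 = 0.3742.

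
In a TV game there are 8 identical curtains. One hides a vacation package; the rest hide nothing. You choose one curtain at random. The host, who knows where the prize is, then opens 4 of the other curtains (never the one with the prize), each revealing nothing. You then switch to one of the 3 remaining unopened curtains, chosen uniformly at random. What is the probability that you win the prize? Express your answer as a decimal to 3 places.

0.292

Your original curtain holds the prize with probability 1/8, so the other 7 collectively hold it with probability 7/8.
The host can always find 4 empty curtains to open, so the reveals don't change that 7/8; it is now spread over the 3 remaining unopened curtains.
P(win by switching) = (7/8) · (1/3) = 7/24 ≈ 0.292.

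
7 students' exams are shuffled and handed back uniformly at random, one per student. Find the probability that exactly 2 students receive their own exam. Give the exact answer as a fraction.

Choose which 2 of the 7 are fixed: C(7,2) = 21 ways.
The remaining 5 must have no fixed point: D(5) = 44.
P = 21·44/5040 = 11/60.

11/60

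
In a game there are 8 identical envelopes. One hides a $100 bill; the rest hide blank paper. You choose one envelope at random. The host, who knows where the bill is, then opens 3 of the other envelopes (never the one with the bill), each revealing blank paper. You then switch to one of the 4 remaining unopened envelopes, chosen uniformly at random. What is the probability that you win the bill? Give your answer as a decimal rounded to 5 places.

Your original envelope holds the bill with probability 1/8, so the other 7 collectively hold it with probability 7/8.
The host can always find 3 empty envelopes to open, so the reveals don't change that 7/8; it is now spread over the 4 remaining unopened envelopes.
P(win by switching) = (7/8) · (1/4) = 7/32 ≈ 0.21875.

0.21875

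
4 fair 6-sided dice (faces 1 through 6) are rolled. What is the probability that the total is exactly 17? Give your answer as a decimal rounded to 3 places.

0.080

There are 6^4 = 1296 equally likely outcomes.
The number of ordered 4-tuples from {1,…,6} summing to 17 is 104.
P(sum = 17) = 104/1296 = 13/162 ≈ 0.080.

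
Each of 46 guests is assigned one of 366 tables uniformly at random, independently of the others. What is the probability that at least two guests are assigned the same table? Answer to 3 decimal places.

0.948

It's easier to compute the probability that all 46 are distinct.
P(all distinct) = 366/366 · 365/366 · ··· · 321/366 ≈ 0.052.
So the probability of at least one match is 1 − 0.052 = 0.948.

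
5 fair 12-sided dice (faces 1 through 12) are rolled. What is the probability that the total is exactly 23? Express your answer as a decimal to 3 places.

0.025

There are 12^5 = 248832 equally likely outcomes.
The number of ordered 5-tuples from {1,…,12} summing to 23 is 6265.
P(sum = 23) = 6265/248832 ≈ 0.025.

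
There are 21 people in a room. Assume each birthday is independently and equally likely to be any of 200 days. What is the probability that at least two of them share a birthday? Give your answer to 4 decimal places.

It's easier to compute the probability that all 21 are distinct.
P(all distinct) = 200/200 · 199/200 · ··· · 180/200 ≈ 0.3369.
So the probability of at least one match is 1 − 0.3369 = 0.6631.

0.6631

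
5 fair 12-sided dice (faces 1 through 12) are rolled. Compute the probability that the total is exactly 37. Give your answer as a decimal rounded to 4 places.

There are 12^5 = 248832 equally likely outcomes.
The number of ordered 5-tuples from {1,…,12} summing to 37 is 10725.
P(sum = 37) = 10725/248832 = 3575/82944 ≈ 0.0431.

0.0431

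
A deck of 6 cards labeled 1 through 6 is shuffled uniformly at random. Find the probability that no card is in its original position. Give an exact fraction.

53/144

This is the derangement probability: permutations of 6 with no fixed point.
D(6) = 6! · (1 − 1/1! + 1/2! − ··· + (−1)^6/6!) = 265.
P = 265/720 = 53/144.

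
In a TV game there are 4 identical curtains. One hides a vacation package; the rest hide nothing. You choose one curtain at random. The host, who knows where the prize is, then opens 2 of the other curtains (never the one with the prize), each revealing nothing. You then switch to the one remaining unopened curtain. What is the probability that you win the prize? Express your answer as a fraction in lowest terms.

Your original curtain holds the prize with probability 1/4, so the other 3 collectively hold it with probability 3/4.
The host can always find 2 empty curtains to open, so the reveals don't change that 3/4; it is now spread over the 1 remaining unopened curtain.
P(win by switching) = (3/4) · (1/1) = 3/4.

3/4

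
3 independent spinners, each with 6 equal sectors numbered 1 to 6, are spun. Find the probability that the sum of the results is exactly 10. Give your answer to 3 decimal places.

0.125

There are 6^3 = 216 equally likely outcomes.
The number of ordered 3-tuples from {1,…,6} summing to 10 is 27.
P(sum = 10) = 27/216 = 1/8 ≈ 0.125.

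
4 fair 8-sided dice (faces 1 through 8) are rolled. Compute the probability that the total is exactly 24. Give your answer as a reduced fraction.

161/4096

There are 8^4 = 4096 equally likely outcomes.
The number of ordered 4-tuples from {1,…,8} summing to 24 is 161.
P(sum = 24) = 161/4096.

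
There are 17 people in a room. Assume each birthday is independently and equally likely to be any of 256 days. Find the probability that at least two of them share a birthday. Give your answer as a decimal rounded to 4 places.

It's easier to compute the probability that all 17 are distinct.
P(all distinct) = 256/256 · 255/256 · ··· · 240/256 ≈ 0.5810.
So the probability of at least one match is 1 − 0.5810 = 0.4190.

0.4190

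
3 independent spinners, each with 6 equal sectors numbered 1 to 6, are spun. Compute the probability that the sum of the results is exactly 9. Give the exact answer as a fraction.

There are 6^3 = 216 equally likely outcomes.
The number of ordered 3-tuples from {1,…,6} summing to 9 is 25.
P(sum = 9) = 25/216.

25/216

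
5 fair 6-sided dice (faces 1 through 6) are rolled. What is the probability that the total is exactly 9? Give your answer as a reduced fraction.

There are 6^5 = 7776 equally likely outcomes.
The number of ordered 5-tuples from {1,…,6} summing to 9 is 70.
P(sum = 9) = 70/7776 = 35/3888.

35/3888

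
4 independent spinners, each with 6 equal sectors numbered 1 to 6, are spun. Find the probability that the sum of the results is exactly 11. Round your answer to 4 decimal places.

There are 6^4 = 1296 equally likely outcomes.
The number of ordered 4-tuples from {1,…,6} summing to 11 is 104.
P(sum = 11) = 104/1296 = 13/162 ≈ 0.0802.

0.0802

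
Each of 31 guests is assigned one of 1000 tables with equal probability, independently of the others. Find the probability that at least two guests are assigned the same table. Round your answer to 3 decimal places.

It's easier to compute the probability that all 31 are distinct.
P(all distinct) = 1000/1000 · 999/1000 · ··· · 970/1000 ≈ 0.625.
So the probability of at least one match is 1 − 0.625 = 0.375.

0.375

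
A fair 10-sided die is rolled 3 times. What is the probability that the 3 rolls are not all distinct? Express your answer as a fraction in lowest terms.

7/25

P(all 3 different) = 10/10 · 9/10 · ··· · 8/10 = 18/25.
P(at least two equal) = 1 − 18/25 = 7/25.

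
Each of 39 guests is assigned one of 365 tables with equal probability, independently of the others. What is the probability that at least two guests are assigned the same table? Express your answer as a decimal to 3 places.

0.878

It's easier to compute the probability that all 39 are distinct.
P(all distinct) = 365/365 · 364/365 · ··· · 327/365 ≈ 0.122.
So the probability of at least one match is 1 − 0.122 = 0.878.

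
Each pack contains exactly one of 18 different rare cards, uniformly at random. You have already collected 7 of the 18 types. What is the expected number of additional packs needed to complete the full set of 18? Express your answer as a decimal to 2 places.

Starting from 7 distinct types, each trial gives a new one with probability (18−i)/18 when i types are held, so the wait for the next new type is 18/(18−i).
E = 18/11 + 18/10 + 18/9 + 18/8 + 18/7 + 18/6 + 18/5 + 18/4 + 18/3 + 18/2 + 18/1 = 83711/1540 ≈ 54.36.

54.36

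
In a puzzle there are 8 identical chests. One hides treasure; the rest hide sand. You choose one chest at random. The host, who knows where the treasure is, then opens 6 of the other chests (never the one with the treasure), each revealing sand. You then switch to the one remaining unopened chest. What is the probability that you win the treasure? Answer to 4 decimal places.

Your original chest holds the treasure with probability 1/8, so the other 7 collectively hold it with probability 7/8.
The host can always find 6 empty chests to open, so the reveals don't change that 7/8; it is now spread over the 1 remaining unopened chest.
P(win by switching) = (7/8) · (1/1) = 7/8 ≈ 0.8750.

0.8750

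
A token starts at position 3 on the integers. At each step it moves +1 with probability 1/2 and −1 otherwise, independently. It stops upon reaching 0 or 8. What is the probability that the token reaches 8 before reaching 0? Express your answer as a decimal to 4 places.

0.3750

With a fair step, P(i) = ½P(i−1) + ½P(i+1) with P(0)=0, P(8)=1 has the linear solution P(i) = i/8.
P(3) = 3/8 ≈ 0.3750.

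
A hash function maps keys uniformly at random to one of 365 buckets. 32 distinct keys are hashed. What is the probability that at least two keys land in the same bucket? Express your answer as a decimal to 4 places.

It's easier to compute the probability that all 32 are distinct.
P(all distinct) = 365/365 · 364/365 · ··· · 334/365 ≈ 0.2467.
So the probability of at least one match is 1 − 0.2467 = 0.7533.

0.7533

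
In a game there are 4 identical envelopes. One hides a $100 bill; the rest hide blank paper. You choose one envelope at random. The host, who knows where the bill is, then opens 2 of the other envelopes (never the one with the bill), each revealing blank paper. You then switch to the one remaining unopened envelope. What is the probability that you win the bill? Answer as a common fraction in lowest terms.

Your original envelope holds the bill with probability 1/4, so the other 3 collectively hold it with probability 3/4.
The host can always find 2 empty envelopes to open, so the reveals don't change that 3/4; it is now spread over the 1 remaining unopened envelope.
P(win by switching) = (3/4) · (1/1) = 3/4.

3/4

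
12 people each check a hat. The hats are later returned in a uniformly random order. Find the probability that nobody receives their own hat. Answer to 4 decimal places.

0.3679

This is the derangement probability: permutations of 12 with no fixed point.
D(12) = 12! · (1 − 1/1! + 1/2! − ··· + (−1)^12/12!) = 176214841.
P = 176214841/479001600 = 16019531/43545600 ≈ 0.3679.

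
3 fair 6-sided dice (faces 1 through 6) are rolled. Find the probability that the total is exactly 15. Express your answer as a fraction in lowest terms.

5/108

There are 6^3 = 216 equally likely outcomes.
The number of ordered 3-tuples from {1,…,6} summing to 15 is 10.
P(sum = 15) = 10/216 = 5/108.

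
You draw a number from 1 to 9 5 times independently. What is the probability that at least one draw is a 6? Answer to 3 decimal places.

P(no draw is a 6) = (8/9)^5 ≈ 0.555.
P(at least one) = 1 − 0.555 = 0.445.

0.445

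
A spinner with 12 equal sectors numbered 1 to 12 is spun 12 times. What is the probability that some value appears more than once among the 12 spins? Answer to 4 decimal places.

0.9999

P(all 12 different) = 12/12 · 11/12 · ··· · 1/12 ≈ 0.0001.
P(at least two equal) = 1 − 0.0001 = 0.9999.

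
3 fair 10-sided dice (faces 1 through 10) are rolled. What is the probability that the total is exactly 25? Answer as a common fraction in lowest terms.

21/1000

There are 10^3 = 1000 equally likely outcomes.
The number of ordered 3-tuples from {1,…,10} summing to 25 is 21.
P(sum = 25) = 21/1000.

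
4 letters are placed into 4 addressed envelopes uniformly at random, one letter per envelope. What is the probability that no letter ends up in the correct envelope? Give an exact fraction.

This is the derangement probability: permutations of 4 with no fixed point.
D(4) = 4! · (1 − 1/1! + 1/2! − ··· + (−1)^4/4!) = 9.
P = 9/24 = 3/8.

3/8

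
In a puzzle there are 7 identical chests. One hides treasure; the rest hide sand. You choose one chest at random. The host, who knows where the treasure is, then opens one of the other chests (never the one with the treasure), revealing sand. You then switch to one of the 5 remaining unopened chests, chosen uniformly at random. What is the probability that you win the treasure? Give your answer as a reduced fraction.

6/35

Your original chest holds the treasure with probability 1/7, so the other 6 collectively hold it with probability 6/7.
The host can always find an empty chest to open, so this doesn't change that 6/7; it is now spread over the 5 remaining unopened chests.
P(win by switching) = (6/7) · (1/5) = 6/35.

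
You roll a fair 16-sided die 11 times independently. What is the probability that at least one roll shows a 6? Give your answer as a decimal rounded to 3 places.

0.508

P(no roll shows a 6) = (15/16)^11 ≈ 0.492.
P(at least one) = 1 − 0.492 = 0.508.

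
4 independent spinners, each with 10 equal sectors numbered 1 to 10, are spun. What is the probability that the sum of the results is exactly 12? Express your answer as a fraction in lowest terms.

33/2000

There are 10^4 = 10000 equally likely outcomes.
The number of ordered 4-tuples from {1,…,10} summing to 12 is 165.
P(sum = 12) = 165/10000 = 33/2000.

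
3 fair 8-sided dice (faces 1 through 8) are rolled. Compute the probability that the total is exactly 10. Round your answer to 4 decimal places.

There are 8^3 = 512 equally likely outcomes.
The number of ordered 3-tuples from {1,…,8} summing to 10 is 36.
P(sum = 10) = 36/512 = 9/128 ≈ 0.0703.

0.0703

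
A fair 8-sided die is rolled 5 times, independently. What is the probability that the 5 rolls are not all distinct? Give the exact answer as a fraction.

P(all 5 different) = 8/8 · 7/8 · ··· · 4/8 = 105/512.
P(at least two equal) = 1 − 105/512 = 407/512.

407/512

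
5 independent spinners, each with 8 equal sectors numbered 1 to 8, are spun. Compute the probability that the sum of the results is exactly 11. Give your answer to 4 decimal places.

0.0064

There are 8^5 = 32768 equally likely outcomes.
The number of ordered 5-tuples from {1,…,8} summing to 11 is 210.
P(sum = 11) = 210/32768 = 105/16384 ≈ 0.0064.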